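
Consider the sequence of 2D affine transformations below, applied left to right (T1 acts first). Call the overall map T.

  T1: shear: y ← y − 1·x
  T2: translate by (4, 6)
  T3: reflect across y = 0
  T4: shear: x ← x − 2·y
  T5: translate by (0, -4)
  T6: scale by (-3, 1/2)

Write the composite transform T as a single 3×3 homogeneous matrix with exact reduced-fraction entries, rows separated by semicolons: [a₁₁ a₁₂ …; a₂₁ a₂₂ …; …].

T1 = [1 0 0; -1 1 0; 0 0 1]
T2·T1 = [1 0 4; -1 1 6; 0 0 1]
T3·…·T1 = [1 0 4; 1 -1 -6; 0 0 1]
T4·…·T1 = [-1 2 16; 1 -1 -6; 0 0 1]
T5·…·T1 = [-1 2 16; 1 -1 -10; 0 0 1]
T6·…·T1 = [3 -6 -48; 1/2 -1/2 -5; 0 0 1]

T = [3 -6 -48; 1/2 -1/2 -5; 0 0 1]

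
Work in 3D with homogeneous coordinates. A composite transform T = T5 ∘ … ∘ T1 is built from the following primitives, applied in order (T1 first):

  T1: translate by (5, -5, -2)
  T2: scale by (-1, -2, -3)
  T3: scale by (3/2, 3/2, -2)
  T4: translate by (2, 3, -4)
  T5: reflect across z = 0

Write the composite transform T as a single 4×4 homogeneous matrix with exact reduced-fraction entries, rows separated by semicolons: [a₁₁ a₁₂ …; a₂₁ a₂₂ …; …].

T = [-3/2 0 0 -11/2; 0 -3 0 18; 0 0 -6 16; 0 0 0 1]

T1 = [1 0 0 5; 0 1 0 -5; 0 0 1 -2; 0 0 0 1]
T2·T1 = [-1 0 0 -5; 0 -2 0 10; 0 0 -3 6; 0 0 0 1]
T3·…·T1 = [-3/2 0 0 -15/2; 0 -3 0 15; 0 0 6 -12; 0 0 0 1]
T4·…·T1 = [-3/2 0 0 -11/2; 0 -3 0 18; 0 0 6 -16; 0 0 0 1]
T5·…·T1 = [-3/2 0 0 -11/2; 0 -3 0 18; 0 0 -6 16; 0 0 0 1]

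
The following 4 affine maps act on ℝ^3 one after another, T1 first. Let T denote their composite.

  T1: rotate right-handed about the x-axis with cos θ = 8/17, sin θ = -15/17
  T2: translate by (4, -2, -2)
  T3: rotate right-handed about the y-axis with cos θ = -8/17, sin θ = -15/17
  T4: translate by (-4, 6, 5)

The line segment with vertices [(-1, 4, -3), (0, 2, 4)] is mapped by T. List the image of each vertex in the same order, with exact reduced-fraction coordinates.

image vertices: (206/289, 55/17, 3154/289), (-1220/289, 144/17, 2721/289)

T1 rotate right-handed about the x-axis with cos θ = 8/17, sin θ = -15/17: (-1, 4, -3) → (-1, -13/17, -84/17); (0, 2, 4) → (0, 76/17, 2/17)
T2 translate by (4, -2, -2): (-1, -13/17, -84/17) → (3, -47/17, -118/17); (0, 76/17, 2/17) → (4, 42/17, -32/17)
T3 rotate right-handed about the y-axis with cos θ = -8/17, sin θ = -15/17: (3, -47/17, -118/17) → (1362/289, -47/17, 1709/289); (4, 42/17, -32/17) → (-64/289, 42/17, 1276/289)
T4 translate by (-4, 6, 5): (1362/289, -47/17, 1709/289) → (206/289, 55/17, 3154/289); (-64/289, 42/17, 1276/289) → (-1220/289, 144/17, 2721/289)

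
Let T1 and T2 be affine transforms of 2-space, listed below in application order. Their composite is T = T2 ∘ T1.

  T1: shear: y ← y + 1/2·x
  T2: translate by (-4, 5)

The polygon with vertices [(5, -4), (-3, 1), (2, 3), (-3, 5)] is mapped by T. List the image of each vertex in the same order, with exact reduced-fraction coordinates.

T1 shear: y ← y + 1/2·x: (5, -4) → (5, -3/2); (-3, 1) → (-3, -1/2); (2, 3) → (2, 4); (-3, 5) → (-3, 7/2)
T2 translate by (-4, 5): (5, -3/2) → (1, 7/2); (-3, -1/2) → (-7, 9/2); (2, 4) → (-2, 9); (-3, 7/2) → (-7, 17/2)

image vertices: (1, 7/2), (-7, 9/2), (-2, 9), (-7, 17/2)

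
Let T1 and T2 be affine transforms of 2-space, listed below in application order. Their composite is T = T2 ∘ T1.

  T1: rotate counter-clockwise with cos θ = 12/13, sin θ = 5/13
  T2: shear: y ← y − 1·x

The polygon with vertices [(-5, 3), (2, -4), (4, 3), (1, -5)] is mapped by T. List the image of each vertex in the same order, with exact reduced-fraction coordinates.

image vertices: (-75/13, 86/13), (44/13, -82/13), (33/13, 23/13), (37/13, -92/13)

T1 rotate counter-clockwise with cos θ = 12/13, sin θ = 5/13: (-5, 3) → (-75/13, 11/13); (2, -4) → (44/13, -38/13); (4, 3) → (33/13, 56/13); (1, -5) → (37/13, -55/13)
T2 shear: y ← y − 1·x: (-75/13, 11/13) → (-75/13, 86/13); (44/13, -38/13) → (44/13, -82/13); (33/13, 56/13) → (33/13, 23/13); (37/13, -55/13) → (37/13, -92/13)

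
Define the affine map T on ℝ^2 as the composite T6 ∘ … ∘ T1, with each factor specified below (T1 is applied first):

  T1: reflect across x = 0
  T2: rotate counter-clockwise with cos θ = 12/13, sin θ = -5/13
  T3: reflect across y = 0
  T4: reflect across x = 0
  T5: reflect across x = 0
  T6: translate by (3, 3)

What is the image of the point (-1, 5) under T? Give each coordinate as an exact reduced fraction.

T(p) = (76/13, -16/13)

T1 reflect across x = 0: (-1, 5) → (1, 5)
T2 rotate counter-clockwise with cos θ = 12/13, sin θ = -5/13: (1, 5) → (37/13, 55/13)
T3 reflect across y = 0: (37/13, 55/13) → (37/13, -55/13)
T4 reflect across x = 0: (37/13, -55/13) → (-37/13, -55/13)
T5 reflect across x = 0: (-37/13, -55/13) → (37/13, -55/13)
T6 translate by (3, 3): (37/13, -55/13) → (76/13, -16/13)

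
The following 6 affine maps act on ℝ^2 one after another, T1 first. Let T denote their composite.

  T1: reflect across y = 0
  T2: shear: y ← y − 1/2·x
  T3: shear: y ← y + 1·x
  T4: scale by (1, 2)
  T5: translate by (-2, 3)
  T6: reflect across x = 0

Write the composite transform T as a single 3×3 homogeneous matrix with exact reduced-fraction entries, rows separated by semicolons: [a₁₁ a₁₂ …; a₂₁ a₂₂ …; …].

T = [-1 0 2; 1 -2 3; 0 0 1]

T1 = [1 0 0; 0 -1 0; 0 0 1]
T2·T1 = [1 0 0; -1/2 -1 0; 0 0 1]
T3·…·T1 = [1 0 0; 1/2 -1 0; 0 0 1]
T4·…·T1 = [1 0 0; 1 -2 0; 0 0 1]
T5·…·T1 = [1 0 -2; 1 -2 3; 0 0 1]
T6·…·T1 = [-1 0 2; 1 -2 3; 0 0 1]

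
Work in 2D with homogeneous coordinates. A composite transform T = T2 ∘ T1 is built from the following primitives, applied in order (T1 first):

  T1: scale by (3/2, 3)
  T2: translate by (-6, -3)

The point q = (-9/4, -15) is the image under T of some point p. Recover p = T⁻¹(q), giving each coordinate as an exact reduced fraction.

p = (5/2, -4)

T1 = [3/2 0 0; 0 3 0; 0 0 1]
T2·T1 = [3/2 0 -6; 0 3 -3; 0 0 1]
det M = 9/2; M⁻¹ = [2/3 0 4; 0 1/3 1; 0 0 1]
M⁻¹ · (-9/4, -15)ᵀ = (5/2, -4)ᵀ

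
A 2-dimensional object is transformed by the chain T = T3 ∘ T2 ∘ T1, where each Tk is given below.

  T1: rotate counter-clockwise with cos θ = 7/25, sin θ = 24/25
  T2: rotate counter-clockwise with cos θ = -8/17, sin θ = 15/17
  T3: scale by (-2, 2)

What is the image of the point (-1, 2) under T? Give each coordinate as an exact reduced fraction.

T(p) = (-236/85, -298/85)

T1 rotate counter-clockwise with cos θ = 7/25, sin θ = 24/25: (-1, 2) → (-11/5, -2/5)
T2 rotate counter-clockwise with cos θ = -8/17, sin θ = 15/17: (-11/5, -2/5) → (118/85, -149/85)
T3 scale by (-2, 2): (118/85, -149/85) → (-236/85, -298/85)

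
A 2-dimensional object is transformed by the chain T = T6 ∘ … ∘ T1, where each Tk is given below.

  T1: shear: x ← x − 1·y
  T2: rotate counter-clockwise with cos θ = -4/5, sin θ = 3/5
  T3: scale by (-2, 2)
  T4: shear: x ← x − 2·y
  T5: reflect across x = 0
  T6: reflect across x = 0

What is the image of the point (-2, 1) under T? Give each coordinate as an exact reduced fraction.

T1 shear: x ← x − 1·y: (-2, 1) → (-3, 1)
T2 rotate counter-clockwise with cos θ = -4/5, sin θ = 3/5: (-3, 1) → (9/5, -13/5)
T3 scale by (-2, 2): (9/5, -13/5) → (-18/5, -26/5)
T4 shear: x ← x − 2·y: (-18/5, -26/5) → (34/5, -26/5)
T5 reflect across x = 0: (34/5, -26/5) → (-34/5, -26/5)
T6 reflect across x = 0: (-34/5, -26/5) → (34/5, -26/5)

T(p) = (34/5, -26/5)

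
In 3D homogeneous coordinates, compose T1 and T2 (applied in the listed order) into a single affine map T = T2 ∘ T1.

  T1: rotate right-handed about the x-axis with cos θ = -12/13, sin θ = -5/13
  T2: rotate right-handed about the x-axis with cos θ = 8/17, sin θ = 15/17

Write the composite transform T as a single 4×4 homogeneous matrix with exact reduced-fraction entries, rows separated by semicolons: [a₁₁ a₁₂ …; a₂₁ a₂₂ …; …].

T1 = [1 0 0 0; 0 -12/13 5/13 0; 0 -5/13 -12/13 0; 0 0 0 1]
T2·T1 = [1 0 0 0; 0 -21/221 220/221 0; 0 -220/221 -21/221 0; 0 0 0 1]

T = [1 0 0 0; 0 -21/221 220/221 0; 0 -220/221 -21/221 0; 0 0 0 1]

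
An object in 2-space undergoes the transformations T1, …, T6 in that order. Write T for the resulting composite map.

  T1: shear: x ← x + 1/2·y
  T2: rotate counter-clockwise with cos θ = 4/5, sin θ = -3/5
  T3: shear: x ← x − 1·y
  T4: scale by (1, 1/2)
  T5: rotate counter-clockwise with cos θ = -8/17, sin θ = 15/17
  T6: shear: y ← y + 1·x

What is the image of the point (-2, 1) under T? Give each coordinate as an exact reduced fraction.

T1 shear: x ← x + 1/2·y: (-2, 1) → (-3/2, 1)
T2 rotate counter-clockwise with cos θ = 4/5, sin θ = -3/5: (-3/2, 1) → (-3/5, 17/10)
T3 shear: x ← x − 1·y: (-3/5, 17/10) → (-23/10, 17/10)
T4 scale by (1, 1/2): (-23/10, 17/10) → (-23/10, 17/20)
T5 rotate counter-clockwise with cos θ = -8/17, sin θ = 15/17: (-23/10, 17/20) → (113/340, -413/170)
T6 shear: y ← y + 1·x: (113/340, -413/170) → (113/340, -713/340)

T(p) = (113/340, -713/340)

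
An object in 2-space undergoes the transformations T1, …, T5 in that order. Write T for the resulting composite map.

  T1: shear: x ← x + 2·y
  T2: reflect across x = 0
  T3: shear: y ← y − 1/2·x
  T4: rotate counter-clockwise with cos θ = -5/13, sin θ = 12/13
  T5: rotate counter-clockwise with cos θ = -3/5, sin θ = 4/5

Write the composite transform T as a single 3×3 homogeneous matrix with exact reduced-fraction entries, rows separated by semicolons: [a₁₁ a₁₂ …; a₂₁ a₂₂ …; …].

T = [61/65 178/65 0; 79/130 46/65 0; 0 0 1]

T1 = [1 2 0; 0 1 0; 0 0 1]
T2·T1 = [-1 -2 0; 0 1 0; 0 0 1]
T3·…·T1 = [-1 -2 0; 1/2 2 0; 0 0 1]
T4·…·T1 = [-1/13 -14/13 0; -29/26 -34/13 0; 0 0 1]
T5·…·T1 = [61/65 178/65 0; 79/130 46/65 0; 0 0 1]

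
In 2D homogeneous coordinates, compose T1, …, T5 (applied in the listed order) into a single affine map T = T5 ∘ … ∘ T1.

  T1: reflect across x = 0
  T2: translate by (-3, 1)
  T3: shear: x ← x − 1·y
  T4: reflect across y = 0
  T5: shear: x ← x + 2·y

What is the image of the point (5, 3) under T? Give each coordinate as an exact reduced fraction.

T1 reflect across x = 0: (5, 3) → (-5, 3)
T2 translate by (-3, 1): (-5, 3) → (-8, 4)
T3 shear: x ← x − 1·y: (-8, 4) → (-12, 4)
T4 reflect across y = 0: (-12, 4) → (-12, -4)
T5 shear: x ← x + 2·y: (-12, -4) → (-20, -4)

T(p) = (-20, -4)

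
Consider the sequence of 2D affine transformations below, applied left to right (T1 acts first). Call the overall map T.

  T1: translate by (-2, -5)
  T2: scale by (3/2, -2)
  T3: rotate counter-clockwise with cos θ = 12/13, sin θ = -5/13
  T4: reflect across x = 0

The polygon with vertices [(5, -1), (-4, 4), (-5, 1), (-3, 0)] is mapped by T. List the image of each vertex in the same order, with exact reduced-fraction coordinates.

image vertices: (-114/13, 243/26), (98/13, 69/13), (86/13, 297/26), (40/13, 315/26)

T1 translate by (-2, -5): (5, -1) → (3, -6); (-4, 4) → (-6, -1); (-5, 1) → (-7, -4); (-3, 0) → (-5, -5)
T2 scale by (3/2, -2): (3, -6) → (9/2, 12); (-6, -1) → (-9, 2); (-7, -4) → (-21/2, 8); (-5, -5) → (-15/2, 10)
T3 rotate counter-clockwise with cos θ = 12/13, sin θ = -5/13: (9/2, 12) → (114/13, 243/26); (-9, 2) → (-98/13, 69/13); (-21/2, 8) → (-86/13, 297/26); (-15/2, 10) → (-40/13, 315/26)
T4 reflect across x = 0: (114/13, 243/26) → (-114/13, 243/26); (-98/13, 69/13) → (98/13, 69/13); (-86/13, 297/26) → (86/13, 297/26); (-40/13, 315/26) → (40/13, 315/26)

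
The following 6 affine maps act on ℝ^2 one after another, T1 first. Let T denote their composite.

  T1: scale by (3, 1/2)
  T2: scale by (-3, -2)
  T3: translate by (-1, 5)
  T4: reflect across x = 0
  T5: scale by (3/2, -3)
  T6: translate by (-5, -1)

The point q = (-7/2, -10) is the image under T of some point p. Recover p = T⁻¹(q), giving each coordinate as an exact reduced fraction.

T1 = [3 0 0; 0 1/2 0; 0 0 1]
T2·T1 = [-9 0 0; 0 -1 0; 0 0 1]
T3·…·T1 = [-9 0 -1; 0 -1 5; 0 0 1]
T4·…·T1 = [9 0 1; 0 -1 5; 0 0 1]
T5·…·T1 = [27/2 0 3/2; 0 3 -15; 0 0 1]
T6·…·T1 = [27/2 0 -7/2; 0 3 -16; 0 0 1]
det M = 81/2; M⁻¹ = [2/27 0 7/27; 0 1/3 16/3; 0 0 1]
M⁻¹ · (-7/2, -10)ᵀ = (0, 2)ᵀ

p = (0, 2)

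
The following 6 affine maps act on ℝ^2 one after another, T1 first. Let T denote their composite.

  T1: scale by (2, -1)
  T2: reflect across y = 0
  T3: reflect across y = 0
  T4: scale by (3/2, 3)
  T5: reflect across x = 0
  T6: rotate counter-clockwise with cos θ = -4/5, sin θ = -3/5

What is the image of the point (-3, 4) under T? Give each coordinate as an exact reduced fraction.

T(p) = (-72/5, 21/5)

T1 scale by (2, -1): (-3, 4) → (-6, -4)
T2 reflect across y = 0: (-6, -4) → (-6, 4)
T3 reflect across y = 0: (-6, 4) → (-6, -4)
T4 scale by (3/2, 3): (-6, -4) → (-9, -12)
T5 reflect across x = 0: (-9, -12) → (9, -12)
T6 rotate counter-clockwise with cos θ = -4/5, sin θ = -3/5: (9, -12) → (-72/5, 21/5)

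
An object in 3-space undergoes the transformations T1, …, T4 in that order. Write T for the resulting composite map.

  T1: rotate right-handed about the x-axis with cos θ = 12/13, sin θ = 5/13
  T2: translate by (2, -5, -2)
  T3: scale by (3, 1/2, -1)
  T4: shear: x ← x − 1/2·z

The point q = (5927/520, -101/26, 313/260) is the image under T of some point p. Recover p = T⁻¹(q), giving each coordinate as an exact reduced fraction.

p = (2, -9/4, 9/5)

T1 = [1 0 0 0; 0 12/13 -5/13 0; 0 5/13 12/13 0; 0 0 0 1]
T2·T1 = [1 0 0 2; 0 12/13 -5/13 -5; 0 5/13 12/13 -2; 0 0 0 1]
T3·…·T1 = [3 0 0 6; 0 6/13 -5/26 -5/2; 0 -5/13 -12/13 2; 0 0 0 1]
T4·…·T1 = [3 5/26 6/13 5; 0 6/13 -5/26 -5/2; 0 -5/13 -12/13 2; 0 0 0 1]
det M = -3/2; M⁻¹ = [1/3 0 1/6 -2; 0 24/13 -5/13 70/13; 0 -10/13 -12/13 -1/13; 0 0 0 1]
M⁻¹ · (5927/520, -101/26, 313/260)ᵀ = (2, -9/4, 9/5)ᵀ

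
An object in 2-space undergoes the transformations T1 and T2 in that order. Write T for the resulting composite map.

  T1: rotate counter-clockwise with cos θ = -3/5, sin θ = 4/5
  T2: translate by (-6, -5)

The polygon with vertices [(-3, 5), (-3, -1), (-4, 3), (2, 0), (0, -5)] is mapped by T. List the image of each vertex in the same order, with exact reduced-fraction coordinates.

T1 rotate counter-clockwise with cos θ = -3/5, sin θ = 4/5: (-3, 5) → (-11/5, -27/5); (-3, -1) → (13/5, -9/5); (-4, 3) → (0, -5); (2, 0) → (-6/5, 8/5); (0, -5) → (4, 3)
T2 translate by (-6, -5): (-11/5, -27/5) → (-41/5, -52/5); (13/5, -9/5) → (-17/5, -34/5); (0, -5) → (-6, -10); (-6/5, 8/5) → (-36/5, -17/5); (4, 3) → (-2, -2)

image vertices: (-41/5, -52/5), (-17/5, -34/5), (-6, -10), (-36/5, -17/5), (-2, -2)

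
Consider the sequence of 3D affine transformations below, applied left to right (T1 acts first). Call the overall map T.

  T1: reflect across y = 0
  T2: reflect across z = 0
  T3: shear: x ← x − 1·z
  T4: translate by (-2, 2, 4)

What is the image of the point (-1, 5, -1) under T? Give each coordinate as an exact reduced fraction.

T(p) = (-4, -3, 5)

T1 reflect across y = 0: (-1, 5, -1) → (-1, -5, -1)
T2 reflect across z = 0: (-1, -5, -1) → (-1, -5, 1)
T3 shear: x ← x − 1·z: (-1, -5, 1) → (-2, -5, 1)
T4 translate by (-2, 2, 4): (-2, -5, 1) → (-4, -3, 5)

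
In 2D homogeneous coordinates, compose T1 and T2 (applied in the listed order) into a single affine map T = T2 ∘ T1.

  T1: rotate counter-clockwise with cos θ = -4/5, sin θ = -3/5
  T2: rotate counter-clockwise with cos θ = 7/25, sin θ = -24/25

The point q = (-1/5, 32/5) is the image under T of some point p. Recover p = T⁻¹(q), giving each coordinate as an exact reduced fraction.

T1 = [-4/5 3/5 0; -3/5 -4/5 0; 0 0 1]
T2·T1 = [-4/5 -3/5 0; 3/5 -4/5 0; 0 0 1]
det M = 1; M⁻¹ = [-4/5 3/5 0; -3/5 -4/5 0; 0 0 1]
M⁻¹ · (-1/5, 32/5)ᵀ = (4, -5)ᵀ

p = (4, -5)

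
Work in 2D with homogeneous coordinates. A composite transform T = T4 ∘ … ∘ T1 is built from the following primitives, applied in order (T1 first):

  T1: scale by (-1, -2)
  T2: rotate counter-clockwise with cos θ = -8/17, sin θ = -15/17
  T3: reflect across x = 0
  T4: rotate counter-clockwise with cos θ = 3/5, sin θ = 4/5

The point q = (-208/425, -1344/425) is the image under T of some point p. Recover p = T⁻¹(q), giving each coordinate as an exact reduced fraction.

p = (0, -8/5)

T1 = [-1 0 0; 0 -2 0; 0 0 1]
T2·T1 = [8/17 -30/17 0; 15/17 16/17 0; 0 0 1]
T3·…·T1 = [-8/17 30/17 0; 15/17 16/17 0; 0 0 1]
T4·…·T1 = [-84/85 26/85 0; 13/85 168/85 0; 0 0 1]
det M = -2; M⁻¹ = [-84/85 13/85 0; 13/170 42/85 0; 0 0 1]
M⁻¹ · (-208/425, -1344/425)ᵀ = (0, -8/5)ᵀ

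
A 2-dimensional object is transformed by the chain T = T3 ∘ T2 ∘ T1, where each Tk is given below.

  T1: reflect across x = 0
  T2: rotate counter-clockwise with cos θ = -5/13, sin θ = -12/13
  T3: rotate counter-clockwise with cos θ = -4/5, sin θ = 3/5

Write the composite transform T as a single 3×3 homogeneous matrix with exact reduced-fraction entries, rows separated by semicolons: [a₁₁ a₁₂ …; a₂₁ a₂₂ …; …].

T1 = [-1 0 0; 0 1 0; 0 0 1]
T2·T1 = [5/13 12/13 0; 12/13 -5/13 0; 0 0 1]
T3·…·T1 = [-56/65 -33/65 0; -33/65 56/65 0; 0 0 1]

T = [-56/65 -33/65 0; -33/65 56/65 0; 0 0 1]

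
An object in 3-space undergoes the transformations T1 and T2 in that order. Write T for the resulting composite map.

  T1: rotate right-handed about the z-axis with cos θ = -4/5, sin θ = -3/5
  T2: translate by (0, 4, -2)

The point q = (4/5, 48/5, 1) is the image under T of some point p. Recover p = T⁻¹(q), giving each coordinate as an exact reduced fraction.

p = (-4, -4, 3)

T1 = [-4/5 3/5 0 0; -3/5 -4/5 0 0; 0 0 1 0; 0 0 0 1]
T2·T1 = [-4/5 3/5 0 0; -3/5 -4/5 0 4; 0 0 1 -2; 0 0 0 1]
det M = 1; M⁻¹ = [-4/5 -3/5 0 12/5; 3/5 -4/5 0 16/5; 0 0 1 2; 0 0 0 1]
M⁻¹ · (4/5, 48/5, 1)ᵀ = (-4, -4, 3)ᵀ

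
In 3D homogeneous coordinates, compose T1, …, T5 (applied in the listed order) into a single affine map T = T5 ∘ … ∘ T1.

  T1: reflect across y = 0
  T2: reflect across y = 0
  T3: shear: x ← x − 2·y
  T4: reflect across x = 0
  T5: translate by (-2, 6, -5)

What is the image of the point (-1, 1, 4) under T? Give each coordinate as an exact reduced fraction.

T(p) = (1, 7, -1)

T1 reflect across y = 0: (-1, 1, 4) → (-1, -1, 4)
T2 reflect across y = 0: (-1, -1, 4) → (-1, 1, 4)
T3 shear: x ← x − 2·y: (-1, 1, 4) → (-3, 1, 4)
T4 reflect across x = 0: (-3, 1, 4) → (3, 1, 4)
T5 translate by (-2, 6, -5): (3, 1, 4) → (1, 7, -1)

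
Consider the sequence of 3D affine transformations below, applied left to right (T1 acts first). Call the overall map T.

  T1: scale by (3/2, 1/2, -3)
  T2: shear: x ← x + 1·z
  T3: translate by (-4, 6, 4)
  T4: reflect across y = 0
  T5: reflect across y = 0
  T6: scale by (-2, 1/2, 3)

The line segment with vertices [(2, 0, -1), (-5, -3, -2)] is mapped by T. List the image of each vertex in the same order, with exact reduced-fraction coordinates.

image vertices: (-4, 3, 21), (11, 9/4, 30)

T1 scale by (3/2, 1/2, -3): (2, 0, -1) → (3, 0, 3); (-5, -3, -2) → (-15/2, -3/2, 6)
T2 shear: x ← x + 1·z: (3, 0, 3) → (6, 0, 3); (-15/2, -3/2, 6) → (-3/2, -3/2, 6)
T3 translate by (-4, 6, 4): (6, 0, 3) → (2, 6, 7); (-3/2, -3/2, 6) → (-11/2, 9/2, 10)
T4 reflect across y = 0: (2, 6, 7) → (2, -6, 7); (-11/2, 9/2, 10) → (-11/2, -9/2, 10)
T5 reflect across y = 0: (2, -6, 7) → (2, 6, 7); (-11/2, -9/2, 10) → (-11/2, 9/2, 10)
T6 scale by (-2, 1/2, 3): (2, 6, 7) → (-4, 3, 21); (-11/2, 9/2, 10) → (11, 9/4, 30)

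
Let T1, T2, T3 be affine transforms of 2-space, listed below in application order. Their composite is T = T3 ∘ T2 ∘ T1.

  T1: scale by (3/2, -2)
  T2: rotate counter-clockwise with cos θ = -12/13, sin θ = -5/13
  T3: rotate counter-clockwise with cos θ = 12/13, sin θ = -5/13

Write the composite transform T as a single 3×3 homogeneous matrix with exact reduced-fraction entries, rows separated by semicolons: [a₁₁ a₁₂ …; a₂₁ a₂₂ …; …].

T = [-3/2 0 0; 0 2 0; 0 0 1]

T1 = [3/2 0 0; 0 -2 0; 0 0 1]
T2·T1 = [-18/13 -10/13 0; -15/26 24/13 0; 0 0 1]
T3·…·T1 = [-3/2 0 0; 0 2 0; 0 0 1]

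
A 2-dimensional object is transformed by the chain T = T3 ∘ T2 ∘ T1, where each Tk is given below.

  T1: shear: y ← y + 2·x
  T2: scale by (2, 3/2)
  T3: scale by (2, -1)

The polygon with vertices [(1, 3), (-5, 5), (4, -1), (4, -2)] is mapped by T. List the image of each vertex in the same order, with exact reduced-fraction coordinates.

image vertices: (4, -15/2), (-20, 15/2), (16, -21/2), (16, -9)

T1 shear: y ← y + 2·x: (1, 3) → (1, 5); (-5, 5) → (-5, -5); (4, -1) → (4, 7); (4, -2) → (4, 6)
T2 scale by (2, 3/2): (1, 5) → (2, 15/2); (-5, -5) → (-10, -15/2); (4, 7) → (8, 21/2); (4, 6) → (8, 9)
T3 scale by (2, -1): (2, 15/2) → (4, -15/2); (-10, -15/2) → (-20, 15/2); (8, 21/2) → (16, -21/2); (8, 9) → (16, -9)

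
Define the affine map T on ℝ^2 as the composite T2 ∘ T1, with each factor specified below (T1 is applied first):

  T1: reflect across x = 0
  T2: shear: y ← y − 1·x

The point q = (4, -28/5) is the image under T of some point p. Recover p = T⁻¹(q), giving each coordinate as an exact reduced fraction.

T1 = [-1 0 0; 0 1 0; 0 0 1]
T2·T1 = [-1 0 0; 1 1 0; 0 0 1]
det M = -1; M⁻¹ = [-1 0 0; 1 1 0; 0 0 1]
M⁻¹ · (4, -28/5)ᵀ = (-4, -8/5)ᵀ

p = (-4, -8/5)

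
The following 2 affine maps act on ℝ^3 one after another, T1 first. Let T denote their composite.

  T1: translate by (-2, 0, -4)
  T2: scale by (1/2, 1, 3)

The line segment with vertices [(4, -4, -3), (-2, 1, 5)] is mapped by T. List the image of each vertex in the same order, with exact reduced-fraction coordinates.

image vertices: (1, -4, -21), (-2, 1, 3)

T1 translate by (-2, 0, -4): (4, -4, -3) → (2, -4, -7); (-2, 1, 5) → (-4, 1, 1)
T2 scale by (1/2, 1, 3): (2, -4, -7) → (1, -4, -21); (-4, 1, 1) → (-2, 1, 3)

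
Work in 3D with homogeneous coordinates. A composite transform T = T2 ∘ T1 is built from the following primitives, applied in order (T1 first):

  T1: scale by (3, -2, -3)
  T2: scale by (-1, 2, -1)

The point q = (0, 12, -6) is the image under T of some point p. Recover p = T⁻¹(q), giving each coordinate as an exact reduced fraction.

T1 = [3 0 0 0; 0 -2 0 0; 0 0 -3 0; 0 0 0 1]
T2·T1 = [-3 0 0 0; 0 -4 0 0; 0 0 3 0; 0 0 0 1]
det M = 36; M⁻¹ = [-1/3 0 0 0; 0 -1/4 0 0; 0 0 1/3 0; 0 0 0 1]
M⁻¹ · (0, 12, -6)ᵀ = (0, -3, -2)ᵀ

p = (0, -3, -2)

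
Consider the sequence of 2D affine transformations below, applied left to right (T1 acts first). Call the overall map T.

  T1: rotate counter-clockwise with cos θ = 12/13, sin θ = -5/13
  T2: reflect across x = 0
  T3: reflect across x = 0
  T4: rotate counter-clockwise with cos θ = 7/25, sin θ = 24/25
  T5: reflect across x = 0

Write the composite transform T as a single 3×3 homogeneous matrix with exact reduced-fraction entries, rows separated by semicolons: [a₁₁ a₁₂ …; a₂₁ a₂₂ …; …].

T1 = [12/13 5/13 0; -5/13 12/13 0; 0 0 1]
T2·T1 = [-12/13 -5/13 0; -5/13 12/13 0; 0 0 1]
T3·…·T1 = [12/13 5/13 0; -5/13 12/13 0; 0 0 1]
T4·…·T1 = [204/325 -253/325 0; 253/325 204/325 0; 0 0 1]
T5·…·T1 = [-204/325 253/325 0; 253/325 204/325 0; 0 0 1]

T = [-204/325 253/325 0; 253/325 204/325 0; 0 0 1]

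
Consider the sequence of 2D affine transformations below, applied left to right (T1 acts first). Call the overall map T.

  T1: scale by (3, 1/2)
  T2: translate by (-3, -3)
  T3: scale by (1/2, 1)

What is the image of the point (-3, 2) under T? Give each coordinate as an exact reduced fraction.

T(p) = (-6, -2)

T1 scale by (3, 1/2): (-3, 2) → (-9, 1)
T2 translate by (-3, -3): (-9, 1) → (-12, -2)
T3 scale by (1/2, 1): (-12, -2) → (-6, -2)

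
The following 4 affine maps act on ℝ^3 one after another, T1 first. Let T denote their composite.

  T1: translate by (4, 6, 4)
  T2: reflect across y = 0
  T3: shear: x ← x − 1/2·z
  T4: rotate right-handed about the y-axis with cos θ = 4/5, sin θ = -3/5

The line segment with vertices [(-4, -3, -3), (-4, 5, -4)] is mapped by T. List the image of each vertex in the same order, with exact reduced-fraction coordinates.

image vertices: (-1, -3, 1/2), (0, -11, 0)

T1 translate by (4, 6, 4): (-4, -3, -3) → (0, 3, 1); (-4, 5, -4) → (0, 11, 0)
T2 reflect across y = 0: (0, 3, 1) → (0, -3, 1); (0, 11, 0) → (0, -11, 0)
T3 shear: x ← x − 1/2·z: (0, -3, 1) → (-1/2, -3, 1); (0, -11, 0) → (0, -11, 0)
T4 rotate right-handed about the y-axis with cos θ = 4/5, sin θ = -3/5: (-1/2, -3, 1) → (-1, -3, 1/2); (0, -11, 0) → (0, -11, 0)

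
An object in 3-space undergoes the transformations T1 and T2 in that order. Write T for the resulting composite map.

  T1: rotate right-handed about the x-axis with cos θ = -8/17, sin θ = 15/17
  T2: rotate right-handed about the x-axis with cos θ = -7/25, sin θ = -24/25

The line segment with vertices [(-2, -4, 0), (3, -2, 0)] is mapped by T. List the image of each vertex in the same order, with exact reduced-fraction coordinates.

T1 rotate right-handed about the x-axis with cos θ = -8/17, sin θ = 15/17: (-2, -4, 0) → (-2, 32/17, -60/17); (3, -2, 0) → (3, 16/17, -30/17)
T2 rotate right-handed about the x-axis with cos θ = -7/25, sin θ = -24/25: (-2, 32/17, -60/17) → (-2, -1664/425, -348/425); (3, 16/17, -30/17) → (3, -832/425, -174/425)

image vertices: (-2, -1664/425, -348/425), (3, -832/425, -174/425)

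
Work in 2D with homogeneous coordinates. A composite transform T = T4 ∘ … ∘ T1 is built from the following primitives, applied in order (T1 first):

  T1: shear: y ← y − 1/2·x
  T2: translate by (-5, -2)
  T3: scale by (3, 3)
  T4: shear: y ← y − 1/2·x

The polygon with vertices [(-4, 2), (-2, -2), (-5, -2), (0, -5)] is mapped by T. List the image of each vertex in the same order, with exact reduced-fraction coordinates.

T1 shear: y ← y − 1/2·x: (-4, 2) → (-4, 4); (-2, -2) → (-2, -1); (-5, -2) → (-5, 1/2); (0, -5) → (0, -5)
T2 translate by (-5, -2): (-4, 4) → (-9, 2); (-2, -1) → (-7, -3); (-5, 1/2) → (-10, -3/2); (0, -5) → (-5, -7)
T3 scale by (3, 3): (-9, 2) → (-27, 6); (-7, -3) → (-21, -9); (-10, -3/2) → (-30, -9/2); (-5, -7) → (-15, -21)
T4 shear: y ← y − 1/2·x: (-27, 6) → (-27, 39/2); (-21, -9) → (-21, 3/2); (-30, -9/2) → (-30, 21/2); (-15, -21) → (-15, -27/2)

image vertices: (-27, 39/2), (-21, 3/2), (-30, 21/2), (-15, -27/2)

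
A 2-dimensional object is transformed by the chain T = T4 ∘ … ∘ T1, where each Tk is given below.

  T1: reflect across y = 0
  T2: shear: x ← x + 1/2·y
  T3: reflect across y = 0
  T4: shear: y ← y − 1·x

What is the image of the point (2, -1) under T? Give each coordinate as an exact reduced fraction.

T1 reflect across y = 0: (2, -1) → (2, 1)
T2 shear: x ← x + 1/2·y: (2, 1) → (5/2, 1)
T3 reflect across y = 0: (5/2, 1) → (5/2, -1)
T4 shear: y ← y − 1·x: (5/2, -1) → (5/2, -7/2)

T(p) = (5/2, -7/2)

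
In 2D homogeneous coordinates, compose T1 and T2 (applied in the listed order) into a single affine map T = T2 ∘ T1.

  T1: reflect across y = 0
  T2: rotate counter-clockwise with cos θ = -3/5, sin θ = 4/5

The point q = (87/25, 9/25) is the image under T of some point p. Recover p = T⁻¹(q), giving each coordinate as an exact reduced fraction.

T1 = [1 0 0; 0 -1 0; 0 0 1]
T2·T1 = [-3/5 4/5 0; 4/5 3/5 0; 0 0 1]
det M = -1; M⁻¹ = [-3/5 4/5 0; 4/5 3/5 0; 0 0 1]
M⁻¹ · (87/25, 9/25)ᵀ = (-9/5, 3)ᵀ

p = (-9/5, 3)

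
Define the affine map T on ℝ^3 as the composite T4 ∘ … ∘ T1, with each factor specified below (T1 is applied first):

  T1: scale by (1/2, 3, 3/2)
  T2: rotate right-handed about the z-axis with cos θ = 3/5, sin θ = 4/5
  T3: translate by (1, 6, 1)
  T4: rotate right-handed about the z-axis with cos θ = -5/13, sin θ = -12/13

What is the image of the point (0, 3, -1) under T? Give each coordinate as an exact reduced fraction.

T(p) = (839/65, 87/65, -1/2)

T1 scale by (1/2, 3, 3/2): (0, 3, -1) → (0, 9, -3/2)
T2 rotate right-handed about the z-axis with cos θ = 3/5, sin θ = 4/5: (0, 9, -3/2) → (-36/5, 27/5, -3/2)
T3 translate by (1, 6, 1): (-36/5, 27/5, -3/2) → (-31/5, 57/5, -1/2)
T4 rotate right-handed about the z-axis with cos θ = -5/13, sin θ = -12/13: (-31/5, 57/5, -1/2) → (839/65, 87/65, -1/2)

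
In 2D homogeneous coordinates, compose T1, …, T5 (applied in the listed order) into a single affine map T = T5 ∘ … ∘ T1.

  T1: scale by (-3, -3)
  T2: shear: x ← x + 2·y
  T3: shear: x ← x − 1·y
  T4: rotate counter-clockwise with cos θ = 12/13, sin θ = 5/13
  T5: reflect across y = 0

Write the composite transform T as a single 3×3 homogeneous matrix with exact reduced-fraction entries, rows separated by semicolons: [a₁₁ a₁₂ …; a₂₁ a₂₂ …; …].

T1 = [-3 0 0; 0 -3 0; 0 0 1]
T2·T1 = [-3 -6 0; 0 -3 0; 0 0 1]
T3·…·T1 = [-3 -3 0; 0 -3 0; 0 0 1]
T4·…·T1 = [-36/13 -21/13 0; -15/13 -51/13 0; 0 0 1]
T5·…·T1 = [-36/13 -21/13 0; 15/13 51/13 0; 0 0 1]

T = [-36/13 -21/13 0; 15/13 51/13 0; 0 0 1]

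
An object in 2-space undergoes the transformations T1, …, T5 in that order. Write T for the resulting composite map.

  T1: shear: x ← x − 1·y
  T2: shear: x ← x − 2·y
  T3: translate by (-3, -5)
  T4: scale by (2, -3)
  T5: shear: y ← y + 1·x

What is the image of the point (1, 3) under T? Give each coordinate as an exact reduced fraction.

T1 shear: x ← x − 1·y: (1, 3) → (-2, 3)
T2 shear: x ← x − 2·y: (-2, 3) → (-8, 3)
T3 translate by (-3, -5): (-8, 3) → (-11, -2)
T4 scale by (2, -3): (-11, -2) → (-22, 6)
T5 shear: y ← y + 1·x: (-22, 6) → (-22, -16)

T(p) = (-22, -16)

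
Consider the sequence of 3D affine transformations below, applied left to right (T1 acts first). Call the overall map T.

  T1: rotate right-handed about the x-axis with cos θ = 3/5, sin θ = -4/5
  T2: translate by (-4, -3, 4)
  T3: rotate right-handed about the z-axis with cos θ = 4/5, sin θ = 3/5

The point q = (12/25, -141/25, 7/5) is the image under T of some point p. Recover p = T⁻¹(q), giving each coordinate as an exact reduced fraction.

T1 = [1 0 0 0; 0 3/5 4/5 0; 0 -4/5 3/5 0; 0 0 0 1]
T2·T1 = [1 0 0 -4; 0 3/5 4/5 -3; 0 -4/5 3/5 4; 0 0 0 1]
T3·…·T1 = [4/5 -9/25 -12/25 -7/5; 3/5 12/25 16/25 -24/5; 0 -4/5 3/5 4; 0 0 0 1]
det M = 1; M⁻¹ = [4/5 3/5 0 4; -9/25 12/25 -4/5 5; -12/25 16/25 3/5 0; 0 0 0 1]
M⁻¹ · (12/25, -141/25, 7/5)ᵀ = (1, 1, -3)ᵀ

p = (1, 1, -3)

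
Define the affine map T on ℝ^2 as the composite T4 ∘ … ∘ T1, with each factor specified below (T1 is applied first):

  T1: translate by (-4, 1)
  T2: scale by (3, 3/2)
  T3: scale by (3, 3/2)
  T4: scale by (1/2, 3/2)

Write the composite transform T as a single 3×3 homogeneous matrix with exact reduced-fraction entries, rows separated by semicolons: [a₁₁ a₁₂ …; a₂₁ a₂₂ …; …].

T1 = [1 0 -4; 0 1 1; 0 0 1]
T2·T1 = [3 0 -12; 0 3/2 3/2; 0 0 1]
T3·…·T1 = [9 0 -36; 0 9/4 9/4; 0 0 1]
T4·…·T1 = [9/2 0 -18; 0 27/8 27/8; 0 0 1]

T = [9/2 0 -18; 0 27/8 27/8; 0 0 1]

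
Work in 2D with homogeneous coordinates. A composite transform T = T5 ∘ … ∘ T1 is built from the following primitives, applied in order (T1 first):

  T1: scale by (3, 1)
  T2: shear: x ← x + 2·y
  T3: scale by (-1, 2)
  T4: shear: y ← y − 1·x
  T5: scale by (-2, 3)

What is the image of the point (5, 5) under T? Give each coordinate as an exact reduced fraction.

T1 scale by (3, 1): (5, 5) → (15, 5)
T2 shear: x ← x + 2·y: (15, 5) → (25, 5)
T3 scale by (-1, 2): (25, 5) → (-25, 10)
T4 shear: y ← y − 1·x: (-25, 10) → (-25, 35)
T5 scale by (-2, 3): (-25, 35) → (50, 105)

T(p) = (50, 105)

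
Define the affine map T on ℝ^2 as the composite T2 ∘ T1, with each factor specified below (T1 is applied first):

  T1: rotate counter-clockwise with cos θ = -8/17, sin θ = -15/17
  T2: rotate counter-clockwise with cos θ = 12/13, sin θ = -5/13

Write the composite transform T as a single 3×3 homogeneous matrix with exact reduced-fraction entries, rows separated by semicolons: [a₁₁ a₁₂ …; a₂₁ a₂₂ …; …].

T = [-171/221 140/221 0; -140/221 -171/221 0; 0 0 1]

T1 = [-8/17 15/17 0; -15/17 -8/17 0; 0 0 1]
T2·T1 = [-171/221 140/221 0; -140/221 -171/221 0; 0 0 1]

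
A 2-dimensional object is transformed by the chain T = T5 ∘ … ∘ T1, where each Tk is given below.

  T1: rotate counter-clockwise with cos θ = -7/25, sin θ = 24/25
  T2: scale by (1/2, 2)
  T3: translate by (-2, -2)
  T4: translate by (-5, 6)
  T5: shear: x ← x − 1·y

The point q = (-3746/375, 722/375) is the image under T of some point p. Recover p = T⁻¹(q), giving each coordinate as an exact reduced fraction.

T1 = [-7/25 -24/25 0; 24/25 -7/25 0; 0 0 1]
T2·T1 = [-7/50 -12/25 0; 48/25 -14/25 0; 0 0 1]
T3·…·T1 = [-7/50 -12/25 -2; 48/25 -14/25 -2; 0 0 1]
T4·…·T1 = [-7/50 -12/25 -7; 48/25 -14/25 4; 0 0 1]
T5·…·T1 = [-103/50 2/25 -11; 48/25 -14/25 4; 0 0 1]
det M = 1; M⁻¹ = [-14/25 -2/25 -146/25; -48/25 -103/50 -322/25; 0 0 1]
M⁻¹ · (-3746/375, 722/375)ᵀ = (-2/5, 7/3)ᵀ

p = (-2/5, 7/3)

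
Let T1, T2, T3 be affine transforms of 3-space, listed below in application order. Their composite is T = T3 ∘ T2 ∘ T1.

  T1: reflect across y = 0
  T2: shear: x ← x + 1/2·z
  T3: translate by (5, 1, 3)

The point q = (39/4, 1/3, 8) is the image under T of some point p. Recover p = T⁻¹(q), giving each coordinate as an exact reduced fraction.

p = (9/4, 2/3, 5)

T1 = [1 0 0 0; 0 -1 0 0; 0 0 1 0; 0 0 0 1]
T2·T1 = [1 0 1/2 0; 0 -1 0 0; 0 0 1 0; 0 0 0 1]
T3·…·T1 = [1 0 1/2 5; 0 -1 0 1; 0 0 1 3; 0 0 0 1]
det M = -1; M⁻¹ = [1 0 -1/2 -7/2; 0 -1 0 1; 0 0 1 -3; 0 0 0 1]
M⁻¹ · (39/4, 1/3, 8)ᵀ = (9/4, 2/3, 5)ᵀ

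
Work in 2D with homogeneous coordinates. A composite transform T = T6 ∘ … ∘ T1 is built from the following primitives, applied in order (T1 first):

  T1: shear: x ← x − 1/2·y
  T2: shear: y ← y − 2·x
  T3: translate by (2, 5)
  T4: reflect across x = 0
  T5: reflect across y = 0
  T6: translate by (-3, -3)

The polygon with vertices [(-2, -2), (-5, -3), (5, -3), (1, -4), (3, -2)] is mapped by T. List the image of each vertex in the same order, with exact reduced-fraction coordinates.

T1 shear: x ← x − 1/2·y: (-2, -2) → (-1, -2); (-5, -3) → (-7/2, -3); (5, -3) → (13/2, -3); (1, -4) → (3, -4); (3, -2) → (4, -2)
T2 shear: y ← y − 2·x: (-1, -2) → (-1, 0); (-7/2, -3) → (-7/2, 4); (13/2, -3) → (13/2, -16); (3, -4) → (3, -10); (4, -2) → (4, -10)
T3 translate by (2, 5): (-1, 0) → (1, 5); (-7/2, 4) → (-3/2, 9); (13/2, -16) → (17/2, -11); (3, -10) → (5, -5); (4, -10) → (6, -5)
T4 reflect across x = 0: (1, 5) → (-1, 5); (-3/2, 9) → (3/2, 9); (17/2, -11) → (-17/2, -11); (5, -5) → (-5, -5); (6, -5) → (-6, -5)
T5 reflect across y = 0: (-1, 5) → (-1, -5); (3/2, 9) → (3/2, -9); (-17/2, -11) → (-17/2, 11); (-5, -5) → (-5, 5); (-6, -5) → (-6, 5)
T6 translate by (-3, -3): (-1, -5) → (-4, -8); (3/2, -9) → (-3/2, -12); (-17/2, 11) → (-23/2, 8); (-5, 5) → (-8, 2); (-6, 5) → (-9, 2)

image vertices: (-4, -8), (-3/2, -12), (-23/2, 8), (-8, 2), (-9, 2)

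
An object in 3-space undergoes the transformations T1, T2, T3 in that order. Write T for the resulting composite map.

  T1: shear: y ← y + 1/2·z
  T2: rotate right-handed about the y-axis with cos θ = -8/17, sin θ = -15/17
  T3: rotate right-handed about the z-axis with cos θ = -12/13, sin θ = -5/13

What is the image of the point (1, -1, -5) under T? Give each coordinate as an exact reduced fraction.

T1 shear: y ← y + 1/2·z: (1, -1, -5) → (1, -7/2, -5)
T2 rotate right-handed about the y-axis with cos θ = -8/17, sin θ = -15/17: (1, -7/2, -5) → (67/17, -7/2, 55/17)
T3 rotate right-handed about the z-axis with cos θ = -12/13, sin θ = -5/13: (67/17, -7/2, 55/17) → (-2203/442, 379/221, 55/17)

T(p) = (-2203/442, 379/221, 55/17)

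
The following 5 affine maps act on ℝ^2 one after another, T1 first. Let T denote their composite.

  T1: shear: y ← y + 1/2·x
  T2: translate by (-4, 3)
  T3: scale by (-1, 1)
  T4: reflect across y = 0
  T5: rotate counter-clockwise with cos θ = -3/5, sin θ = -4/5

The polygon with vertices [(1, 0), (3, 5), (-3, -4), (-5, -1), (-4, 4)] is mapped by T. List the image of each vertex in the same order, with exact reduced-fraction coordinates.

image vertices: (-23/5, -3/10), (-41/5, 49/10), (-11/5, -71/10), (-5, -15/2), (-44/5, -17/5)

T1 shear: y ← y + 1/2·x: (1, 0) → (1, 1/2); (3, 5) → (3, 13/2); (-3, -4) → (-3, -11/2); (-5, -1) → (-5, -7/2); (-4, 4) → (-4, 2)
T2 translate by (-4, 3): (1, 1/2) → (-3, 7/2); (3, 13/2) → (-1, 19/2); (-3, -11/2) → (-7, -5/2); (-5, -7/2) → (-9, -1/2); (-4, 2) → (-8, 5)
T3 scale by (-1, 1): (-3, 7/2) → (3, 7/2); (-1, 19/2) → (1, 19/2); (-7, -5/2) → (7, -5/2); (-9, -1/2) → (9, -1/2); (-8, 5) → (8, 5)
T4 reflect across y = 0: (3, 7/2) → (3, -7/2); (1, 19/2) → (1, -19/2); (7, -5/2) → (7, 5/2); (9, -1/2) → (9, 1/2); (8, 5) → (8, -5)
T5 rotate counter-clockwise with cos θ = -3/5, sin θ = -4/5: (3, -7/2) → (-23/5, -3/10); (1, -19/2) → (-41/5, 49/10); (7, 5/2) → (-11/5, -71/10); (9, 1/2) → (-5, -15/2); (8, -5) → (-44/5, -17/5)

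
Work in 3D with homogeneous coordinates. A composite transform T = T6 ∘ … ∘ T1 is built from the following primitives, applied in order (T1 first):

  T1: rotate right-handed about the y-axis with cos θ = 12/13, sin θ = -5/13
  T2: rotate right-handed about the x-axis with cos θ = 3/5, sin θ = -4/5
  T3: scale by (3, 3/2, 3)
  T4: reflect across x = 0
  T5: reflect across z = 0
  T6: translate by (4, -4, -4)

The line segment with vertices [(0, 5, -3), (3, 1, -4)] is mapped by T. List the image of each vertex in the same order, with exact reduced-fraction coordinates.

image vertices: (7/13, -367/130, 844/65), (-116/13, -799/130, 193/65)

T1 rotate right-handed about the y-axis with cos θ = 12/13, sin θ = -5/13: (0, 5, -3) → (15/13, 5, -36/13); (3, 1, -4) → (56/13, 1, -33/13)
T2 rotate right-handed about the x-axis with cos θ = 3/5, sin θ = -4/5: (15/13, 5, -36/13) → (15/13, 51/65, -368/65); (56/13, 1, -33/13) → (56/13, -93/65, -151/65)
T3 scale by (3, 3/2, 3): (15/13, 51/65, -368/65) → (45/13, 153/130, -1104/65); (56/13, -93/65, -151/65) → (168/13, -279/130, -453/65)
T4 reflect across x = 0: (45/13, 153/130, -1104/65) → (-45/13, 153/130, -1104/65); (168/13, -279/130, -453/65) → (-168/13, -279/130, -453/65)
T5 reflect across z = 0: (-45/13, 153/130, -1104/65) → (-45/13, 153/130, 1104/65); (-168/13, -279/130, -453/65) → (-168/13, -279/130, 453/65)
T6 translate by (4, -4, -4): (-45/13, 153/130, 1104/65) → (7/13, -367/130, 844/65); (-168/13, -279/130, 453/65) → (-116/13, -799/130, 193/65)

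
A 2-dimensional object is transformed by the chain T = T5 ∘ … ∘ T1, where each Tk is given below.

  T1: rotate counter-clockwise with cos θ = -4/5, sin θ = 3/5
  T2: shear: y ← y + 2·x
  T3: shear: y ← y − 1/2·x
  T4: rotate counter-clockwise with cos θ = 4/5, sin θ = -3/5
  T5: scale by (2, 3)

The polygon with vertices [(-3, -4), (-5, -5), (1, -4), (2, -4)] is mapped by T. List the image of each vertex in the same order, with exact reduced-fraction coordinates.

T1 rotate counter-clockwise with cos θ = -4/5, sin θ = 3/5: (-3, -4) → (24/5, 7/5); (-5, -5) → (7, 1); (1, -4) → (8/5, 19/5); (2, -4) → (4/5, 22/5)
T2 shear: y ← y + 2·x: (24/5, 7/5) → (24/5, 11); (7, 1) → (7, 15); (8/5, 19/5) → (8/5, 7); (4/5, 22/5) → (4/5, 6)
T3 shear: y ← y − 1/2·x: (24/5, 11) → (24/5, 43/5); (7, 15) → (7, 23/2); (8/5, 7) → (8/5, 31/5); (4/5, 6) → (4/5, 28/5)
T4 rotate counter-clockwise with cos θ = 4/5, sin θ = -3/5: (24/5, 43/5) → (9, 4); (7, 23/2) → (25/2, 5); (8/5, 31/5) → (5, 4); (4/5, 28/5) → (4, 4)
T5 scale by (2, 3): (9, 4) → (18, 12); (25/2, 5) → (25, 15); (5, 4) → (10, 12); (4, 4) → (8, 12)

image vertices: (18, 12), (25, 15), (10, 12), (8, 12)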